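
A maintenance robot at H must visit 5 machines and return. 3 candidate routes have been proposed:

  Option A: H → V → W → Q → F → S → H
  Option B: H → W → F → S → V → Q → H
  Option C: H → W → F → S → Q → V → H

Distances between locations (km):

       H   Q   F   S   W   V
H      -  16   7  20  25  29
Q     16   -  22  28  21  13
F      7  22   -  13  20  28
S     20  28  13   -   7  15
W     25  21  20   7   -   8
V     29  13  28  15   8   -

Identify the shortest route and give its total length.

Shortest is Option B, total 102 km.

Option A: 29 + 8 + 21 + 22 + 13 + 20 = 113
Option B: 25 + 20 + 13 + 15 + 13 + 16 = 102
Option C: 25 + 20 + 13 + 28 + 13 + 29 = 128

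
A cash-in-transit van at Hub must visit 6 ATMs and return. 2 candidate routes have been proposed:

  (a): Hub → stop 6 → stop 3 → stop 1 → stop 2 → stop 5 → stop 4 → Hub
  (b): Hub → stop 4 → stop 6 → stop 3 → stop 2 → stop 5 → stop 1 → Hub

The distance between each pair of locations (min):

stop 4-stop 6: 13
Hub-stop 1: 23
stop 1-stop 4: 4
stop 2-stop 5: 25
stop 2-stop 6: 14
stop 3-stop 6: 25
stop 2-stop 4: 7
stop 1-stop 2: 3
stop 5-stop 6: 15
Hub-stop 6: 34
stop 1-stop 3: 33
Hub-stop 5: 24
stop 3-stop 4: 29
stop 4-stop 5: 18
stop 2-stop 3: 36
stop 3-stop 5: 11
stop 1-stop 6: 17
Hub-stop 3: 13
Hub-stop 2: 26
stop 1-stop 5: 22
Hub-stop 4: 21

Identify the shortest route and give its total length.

159 min — (a) is the shortest.

(a): 34 + 25 + 33 + 3 + 25 + 18 + 21 = 159
(b): 21 + 13 + 25 + 36 + 25 + 22 + 23 = 165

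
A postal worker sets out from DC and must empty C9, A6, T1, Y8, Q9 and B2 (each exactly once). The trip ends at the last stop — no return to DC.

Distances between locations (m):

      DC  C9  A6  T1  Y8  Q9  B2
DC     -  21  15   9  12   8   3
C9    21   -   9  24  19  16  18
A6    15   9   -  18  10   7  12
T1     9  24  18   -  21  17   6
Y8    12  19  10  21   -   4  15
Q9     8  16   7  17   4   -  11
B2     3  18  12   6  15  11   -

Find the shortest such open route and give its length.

There are 6! = 720 possible orderings.
DC - C9 - A6 - T1 - Y8 - Q9 - B2: 21+9+18+21+4+11 = 84
DC - C9 - A6 - T1 - Y8 - B2 - Q9: 21+9+18+21+15+11 = 95
DC - C9 - A6 - T1 - Q9 - Y8 - B2: 21+9+18+17+4+15 = 84
DC - C9 - A6 - T1 - Q9 - B2 - Y8: 21+9+18+17+11+15 = 91
DC - C9 - A6 - T1 - B2 - Y8 - Q9: 21+9+18+6+15+4 = 73
DC - C9 - A6 - T1 - B2 - Q9 - Y8: 21+9+18+6+11+4 = 69
DC - C9 - A6 - Y8 - T1 - Q9 - B2: 21+9+10+21+17+11 = 89
DC - C9 - A6 - Y8 - T1 - B2 - Q9: 21+9+10+21+6+11 = 78
… (712 more)
DC - T1 - B2 - Q9 - Y8 - A6 - C9: 9+6+11+4+10+9 = 49  ← best
The minimum is 49.
One shortest path: DC → T1 → B2 → Q9 → Y8 → A6 → C9.

Shortest open route: 49 m.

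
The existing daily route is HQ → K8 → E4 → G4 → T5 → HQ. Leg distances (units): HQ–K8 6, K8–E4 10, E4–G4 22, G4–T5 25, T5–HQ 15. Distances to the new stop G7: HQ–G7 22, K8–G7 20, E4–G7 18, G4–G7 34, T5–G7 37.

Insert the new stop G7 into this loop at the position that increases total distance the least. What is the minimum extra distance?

Minimum extra distance: 28, inserting G7 between K8 and E4.

Insertion cost between consecutive stops i–j is d(i,G7) + d(G7,j) − d(i,j):
  between HQ and K8: 22 + 20 − 6 = 36
  between K8 and E4: 20 + 18 − 10 = 28
  between E4 and G4: 18 + 34 − 22 = 30
  between G4 and T5: 34 + 37 − 25 = 46
  between T5 and HQ: 37 + 22 − 15 = 44
Cheapest insertion is between K8 and E4, adding 28.
New total = 78 + 28 = 106.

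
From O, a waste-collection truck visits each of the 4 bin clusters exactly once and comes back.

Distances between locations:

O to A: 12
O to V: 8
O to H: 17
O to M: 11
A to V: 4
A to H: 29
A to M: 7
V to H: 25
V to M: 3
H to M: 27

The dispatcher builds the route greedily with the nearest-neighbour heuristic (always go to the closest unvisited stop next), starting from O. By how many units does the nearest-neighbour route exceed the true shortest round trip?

O: V=8, M=11, A=12, H=17 ⇒ V
V: M=3, A=4, H=25 ⇒ M
M: A=7, H=27 ⇒ A
A: H=29 ⇒ H
NN route O → V → M → A → H → O costs 64.
Optimal: O → A → V → M → H → O costs 63 (by enumerating all 12 distinct tours).
Excess = 64 − 63 = 1.

1 longer than the optimal tour.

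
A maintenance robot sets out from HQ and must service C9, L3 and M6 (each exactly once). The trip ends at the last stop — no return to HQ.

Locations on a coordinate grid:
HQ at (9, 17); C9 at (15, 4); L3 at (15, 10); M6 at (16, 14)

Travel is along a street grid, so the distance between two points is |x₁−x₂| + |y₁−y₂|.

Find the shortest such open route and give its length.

Shortest open route: 21.

There are 3! = 6 possible orderings.
HQ → C9 → L3 → M6: 19+6+5 = 30
HQ → C9 → M6 → L3: 19+11+5 = 35
HQ → L3 → C9 → M6: 13+6+11 = 30
HQ → L3 → M6 → C9: 13+5+11 = 29
HQ → M6 → C9 → L3: 10+11+6 = 27
HQ → M6 → L3 → C9: 10+5+6 = 21
The minimum is 21.
One shortest path: HQ → M6 → L3 → C9.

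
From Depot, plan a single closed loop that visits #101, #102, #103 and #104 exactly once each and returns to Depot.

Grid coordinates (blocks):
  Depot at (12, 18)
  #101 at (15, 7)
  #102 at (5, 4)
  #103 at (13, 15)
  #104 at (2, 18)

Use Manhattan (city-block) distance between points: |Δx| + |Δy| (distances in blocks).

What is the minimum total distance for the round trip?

54 blocks — the shortest possible round trip.

With 4 stops there are 4!/2 = 12 distinct round trips (a route and its reverse cost the same).
Depot-#101-#102-#103-#104-Depot: 14+13+19+14+10 = 70
Depot-#101-#102-#104-#103-Depot: 14+13+17+14+4 = 62
Depot-#101-#103-#102-#104-Depot: 14+10+19+17+10 = 70
Depot-#101-#103-#104-#102-Depot: 14+10+14+17+21 = 76
Depot-#101-#104-#102-#103-Depot: 14+24+17+19+4 = 78
Depot-#101-#104-#103-#102-Depot: 14+24+14+19+21 = 92
Depot-#102-#101-#103-#104-Depot: 21+13+10+14+10 = 68
Depot-#102-#101-#104-#103-Depot: 21+13+24+14+4 = 76
Depot-#102-#103-#101-#104-Depot: 21+19+10+24+10 = 84
Depot-#102-#104-#101-#103-Depot: 21+17+24+10+4 = 76
Depot-#103-#101-#102-#104-Depot: 4+10+13+17+10 = 54
Depot-#103-#102-#101-#104-Depot: 4+19+13+24+10 = 70
The minimum is 54.
One optimal route: Depot → #103 → #101 → #102 → #104 → Depot (or its reverse).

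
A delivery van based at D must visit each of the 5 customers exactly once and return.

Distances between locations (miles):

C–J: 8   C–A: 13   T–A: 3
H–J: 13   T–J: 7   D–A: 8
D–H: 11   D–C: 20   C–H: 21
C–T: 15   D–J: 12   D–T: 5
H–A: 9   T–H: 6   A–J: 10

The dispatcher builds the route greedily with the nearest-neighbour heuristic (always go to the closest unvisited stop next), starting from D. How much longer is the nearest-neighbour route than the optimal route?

From D: T=5, A=8, H=11, J=12, C=20 → choose T (5).
From T: A=3, H=6, J=7, C=15 → choose A (3).
From A: H=9, J=10, C=13 → choose H (9).
From H: J=13, C=21 → choose J (13).
From J: C=8 → choose C (8).
NN route D → T → A → H → J → C → D costs 58.
Optimal: D → T → H → A → C → J → D costs 53 (by enumerating all 60 distinct tours).
Excess = 58 − 53 = 5.

Excess over optimum: 5 miles.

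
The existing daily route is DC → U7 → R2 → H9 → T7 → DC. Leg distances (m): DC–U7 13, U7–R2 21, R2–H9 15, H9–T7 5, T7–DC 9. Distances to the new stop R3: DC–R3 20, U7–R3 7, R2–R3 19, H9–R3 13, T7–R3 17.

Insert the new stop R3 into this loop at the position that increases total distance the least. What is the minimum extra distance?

Adding 5 m by placing R3 on the U7–R2 leg.

Insertion cost between consecutive stops i–j is d(i,R3) + d(R3,j) − d(i,j):
  between DC and U7: 20 + 7 − 13 = 14
  between U7 and R2: 7 + 19 − 21 = 5
  between R2 and H9: 19 + 13 − 15 = 17
  between H9 and T7: 13 + 17 − 5 = 25
  between T7 and DC: 17 + 20 − 9 = 28
Cheapest insertion is between U7 and R2, adding 5.
New total = 63 + 5 = 68.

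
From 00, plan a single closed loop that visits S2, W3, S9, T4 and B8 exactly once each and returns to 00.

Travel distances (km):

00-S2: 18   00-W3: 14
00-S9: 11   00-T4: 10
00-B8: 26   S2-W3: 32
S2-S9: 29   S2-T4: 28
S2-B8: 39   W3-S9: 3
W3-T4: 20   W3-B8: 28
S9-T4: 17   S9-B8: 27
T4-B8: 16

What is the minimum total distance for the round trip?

There are 60 distinct closed tours to check (reversals are equivalent).
00 → S2 → W3 → S9 → T4 → B8 → 00: 18+32+3+17+16+26 = 112
00 → S2 → W3 → S9 → B8 → T4 → 00: 18+32+3+27+16+10 = 106
00 → S2 → W3 → T4 → S9 → B8 → 00: 18+32+20+17+27+26 = 140
00 → S2 → W3 → T4 → B8 → S9 → 00: 18+32+20+16+27+11 = 124
00 → S2 → W3 → B8 → S9 → T4 → 00: 18+32+28+27+17+10 = 132
00 → S2 → W3 → B8 → T4 → S9 → 00: 18+32+28+16+17+11 = 122
00 → S2 → S9 → W3 → T4 → B8 → 00: 18+29+3+20+16+26 = 112
00 → S2 → S9 → W3 → B8 → T4 → 00: 18+29+3+28+16+10 = 104
00 → S2 → S9 → T4 → W3 → B8 → 00: 18+29+17+20+28+26 = 138
00 → S2 → S9 → T4 → B8 → W3 → 00: 18+29+17+16+28+14 = 122
00 → S2 → S9 → B8 → W3 → T4 → 00: 18+29+27+28+20+10 = 132
00 → S2 → S9 → B8 → T4 → W3 → 00: 18+29+27+16+20+14 = 124
00 → S2 → T4 → W3 → S9 → B8 → 00: 18+28+20+3+27+26 = 122
00 → S2 → T4 → W3 → B8 → S9 → 00: 18+28+20+28+27+11 = 132
… (46 more)
The minimum is 104.
One optimal route: 00 → S2 → S9 → W3 → B8 → T4 → 00 (or its reverse).

Shortest round trip = 104 km.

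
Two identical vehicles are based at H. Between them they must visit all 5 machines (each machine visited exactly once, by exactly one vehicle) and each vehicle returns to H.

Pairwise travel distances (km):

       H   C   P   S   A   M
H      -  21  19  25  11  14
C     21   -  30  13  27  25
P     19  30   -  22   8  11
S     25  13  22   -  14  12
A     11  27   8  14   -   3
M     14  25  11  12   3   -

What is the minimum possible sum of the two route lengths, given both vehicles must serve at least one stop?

Minimum combined distance: 98 km.

Try each way of splitting the stops between the two vehicles (each non-empty) and, for each split, find the best tour for each vehicle:
  {C} + {P, S, A, M}: 42 + 67 = 109
  {P} + {C, S, A, M}: 38 + 60 = 98
  {C, P} + {S, A, M}: 70 + 51 = 121
  {S} + {C, P, A, M}: 50 + 76 = 126
  {C, S} + {P, A, M}: 59 + 44 = 103
  {P, S} + {C, A, M}: 66 + 60 = 126
  … (15 splits in total)
Best: vehicle 1 H → P → H = 38; vehicle 2 H → C → S → M → A → H = 60; combined 98.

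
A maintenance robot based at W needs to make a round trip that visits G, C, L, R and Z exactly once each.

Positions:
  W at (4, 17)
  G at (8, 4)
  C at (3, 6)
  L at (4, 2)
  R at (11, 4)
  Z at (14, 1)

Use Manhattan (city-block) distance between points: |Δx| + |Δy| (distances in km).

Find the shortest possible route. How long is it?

Shortest round trip = 54 km.

W-G-C-L-R-Z-W: 17+7+5+9+6+26 = 70
W-G-C-L-Z-R-W: 17+7+5+11+6+20 = 66
W-G-C-R-L-Z-W: 17+7+10+9+11+26 = 80
W-G-C-R-Z-L-W: 17+7+10+6+11+15 = 66
W-G-C-Z-L-R-W: 17+7+16+11+9+20 = 80
W-G-C-Z-R-L-W: 17+7+16+6+9+15 = 70
W-G-L-C-R-Z-W: 17+6+5+10+6+26 = 70
W-G-L-C-Z-R-W: 17+6+5+16+6+20 = 70
W-G-L-R-C-Z-W: 17+6+9+10+16+26 = 84
W-G-L-R-Z-C-W: 17+6+9+6+16+12 = 66
W-G-L-Z-C-R-W: 17+6+11+16+10+20 = 80
W-G-L-Z-R-C-W: 17+6+11+6+10+12 = 62
W-G-R-C-L-Z-W: 17+3+10+5+11+26 = 72
W-G-R-C-Z-L-W: 17+3+10+16+11+15 = 72
… (46 more)
W-G-R-Z-L-C-W: 17+3+6+11+5+12 = 54  ← best
The minimum is 54.
One optimal route: W → G → R → Z → L → C → W (or its reverse).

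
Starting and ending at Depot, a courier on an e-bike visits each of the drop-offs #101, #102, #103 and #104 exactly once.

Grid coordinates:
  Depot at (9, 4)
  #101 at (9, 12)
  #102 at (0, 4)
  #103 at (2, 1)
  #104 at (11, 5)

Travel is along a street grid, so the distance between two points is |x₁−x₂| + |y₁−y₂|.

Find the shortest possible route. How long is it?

Shortest round trip = 44.

There are 12 distinct closed tours to check (reversals are equivalent).
Depot-#101-#102-#103-#104-Depot: 8+17+5+13+3 = 46
Depot-#101-#102-#104-#103-Depot: 8+17+12+13+10 = 60
Depot-#101-#103-#102-#104-Depot: 8+18+5+12+3 = 46
Depot-#101-#103-#104-#102-Depot: 8+18+13+12+9 = 60
Depot-#101-#104-#102-#103-Depot: 8+9+12+5+10 = 44
Depot-#101-#104-#103-#102-Depot: 8+9+13+5+9 = 44
Depot-#102-#101-#103-#104-Depot: 9+17+18+13+3 = 60
Depot-#102-#101-#104-#103-Depot: 9+17+9+13+10 = 58
Depot-#102-#103-#101-#104-Depot: 9+5+18+9+3 = 44
Depot-#102-#104-#101-#103-Depot: 9+12+9+18+10 = 58
Depot-#103-#101-#102-#104-Depot: 10+18+17+12+3 = 60
Depot-#103-#102-#101-#104-Depot: 10+5+17+9+3 = 44
The minimum is 44.
One optimal route: Depot → #101 → #104 → #102 → #103 → Depot (or its reverse).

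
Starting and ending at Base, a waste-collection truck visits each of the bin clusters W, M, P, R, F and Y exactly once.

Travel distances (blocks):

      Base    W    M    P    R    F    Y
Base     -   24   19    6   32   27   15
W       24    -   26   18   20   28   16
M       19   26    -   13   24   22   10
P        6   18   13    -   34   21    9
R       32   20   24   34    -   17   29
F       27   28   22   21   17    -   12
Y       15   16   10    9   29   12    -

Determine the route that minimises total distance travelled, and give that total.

There are 360 distinct closed tours to check (reversals are equivalent).
Base - W - M - P - R - F - Y - Base: 24+26+13+34+17+12+15 = 141
Base - W - M - P - R - Y - F - Base: 24+26+13+34+29+12+27 = 165
Base - W - M - P - F - R - Y - Base: 24+26+13+21+17+29+15 = 145
Base - W - M - P - F - Y - R - Base: 24+26+13+21+12+29+32 = 157
Base - W - M - P - Y - R - F - Base: 24+26+13+9+29+17+27 = 145
Base - W - M - P - Y - F - R - Base: 24+26+13+9+12+17+32 = 133
Base - W - M - R - P - F - Y - Base: 24+26+24+34+21+12+15 = 156
Base - W - M - R - P - Y - F - Base: 24+26+24+34+9+12+27 = 156
… (352 more)
Base - W - R - F - Y - M - P - Base: 24+20+17+12+10+13+6 = 102  ← best
The minimum is 102.
One optimal route: Base → W → R → F → Y → M → P → Base (or its reverse).

102 blocks — the shortest possible round trip.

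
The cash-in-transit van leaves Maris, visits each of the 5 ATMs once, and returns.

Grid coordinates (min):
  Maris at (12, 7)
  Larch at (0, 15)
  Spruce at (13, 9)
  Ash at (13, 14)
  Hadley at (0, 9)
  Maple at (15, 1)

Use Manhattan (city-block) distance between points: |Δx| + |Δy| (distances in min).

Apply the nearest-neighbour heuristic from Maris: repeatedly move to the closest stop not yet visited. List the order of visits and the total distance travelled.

Nearest-neighbour total = 60 min; route Maris → Spruce → Ash → Larch → Hadley → Maple → Maris.

At Maris the remaining stops are Spruce 3, Ash 8, Maple 9, Hadley 14, Larch 20; go to Spruce.
At Spruce the remaining stops are Ash 5, Maple 10, Hadley 13, Larch 19; go to Ash.
At Ash the remaining stops are Larch 14, Maple 15, Hadley 18; go to Larch.
At Larch the remaining stops are Hadley 6, Maple 29; go to Hadley.
At Hadley the remaining stops are Maple 23; go to Maple.
Return Maple→Maris: 9.
Total = 3 + 5 + 14 + 6 + 23 + 9 = 60.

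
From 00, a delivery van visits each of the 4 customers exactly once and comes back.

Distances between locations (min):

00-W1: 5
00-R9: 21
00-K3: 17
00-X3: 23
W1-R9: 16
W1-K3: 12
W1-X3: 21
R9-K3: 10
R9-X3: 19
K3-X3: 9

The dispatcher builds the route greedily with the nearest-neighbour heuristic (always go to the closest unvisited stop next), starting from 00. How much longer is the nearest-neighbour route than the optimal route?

00: W1=5, K3=17, R9=21, X3=23 ⇒ W1
W1: K3=12, R9=16, X3=21 ⇒ K3
K3: X3=9, R9=10 ⇒ X3
X3: R9=19 ⇒ R9
NN route 00 → W1 → K3 → X3 → R9 → 00 costs 66.
Optimal: 00 → W1 → R9 → K3 → X3 → 00 costs 63 (by enumerating all 12 distinct tours).
Excess = 66 − 63 = 3.

The nearest-neighbour route is 3 min longer than optimal.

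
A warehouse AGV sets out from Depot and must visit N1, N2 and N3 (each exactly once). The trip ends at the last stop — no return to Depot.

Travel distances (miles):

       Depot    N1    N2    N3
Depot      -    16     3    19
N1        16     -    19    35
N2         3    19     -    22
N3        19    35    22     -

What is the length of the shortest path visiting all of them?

57 miles — the minimum one-way total.

There are 3! = 6 possible orderings.
Depot→N1→N2→N3: 16+19+22 = 57
Depot→N1→N3→N2: 16+35+22 = 73
Depot→N2→N1→N3: 3+19+35 = 57
Depot→N2→N3→N1: 3+22+35 = 60
Depot→N3→N1→N2: 19+35+19 = 73
Depot→N3→N2→N1: 19+22+19 = 60
The minimum is 57.
One shortest path: Depot → N1 → N2 → N3.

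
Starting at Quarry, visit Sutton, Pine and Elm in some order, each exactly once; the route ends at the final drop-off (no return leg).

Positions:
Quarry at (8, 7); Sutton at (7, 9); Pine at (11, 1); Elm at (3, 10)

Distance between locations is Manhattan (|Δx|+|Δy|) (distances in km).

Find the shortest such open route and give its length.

Minimum one-way distance = 25 km.

There are 3! = 6 possible orderings.
Quarry → Sutton → Pine → Elm: 3+12+17 = 32
Quarry → Sutton → Elm → Pine: 3+5+17 = 25
Quarry → Pine → Sutton → Elm: 9+12+5 = 26
Quarry → Pine → Elm → Sutton: 9+17+5 = 31
Quarry → Elm → Sutton → Pine: 8+5+12 = 25
Quarry → Elm → Pine → Sutton: 8+17+12 = 37
The minimum is 25.
One shortest path: Quarry → Sutton → Elm → Pine.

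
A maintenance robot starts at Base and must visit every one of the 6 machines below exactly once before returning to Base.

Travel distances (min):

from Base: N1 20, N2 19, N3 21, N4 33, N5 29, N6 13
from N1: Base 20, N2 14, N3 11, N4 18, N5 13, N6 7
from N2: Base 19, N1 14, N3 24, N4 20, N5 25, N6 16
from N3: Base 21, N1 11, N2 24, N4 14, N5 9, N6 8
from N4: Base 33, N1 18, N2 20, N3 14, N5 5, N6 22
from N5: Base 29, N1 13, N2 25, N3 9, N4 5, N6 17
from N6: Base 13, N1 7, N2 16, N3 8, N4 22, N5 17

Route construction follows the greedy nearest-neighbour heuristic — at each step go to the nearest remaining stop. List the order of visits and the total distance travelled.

Total distance 84 min via the nearest-neighbour route Base → N6 → N1 → N3 → N5 → N4 → N2 → Base.

Base → [N6:13 / N2:19 / N1:20 / N3:21 / N5:29 / N4:33] → N6 (13)
N6 → [N1:7 / N3:8 / N2:16 / N5:17 / N4:22] → N1 (7)
N1 → [N3:11 / N5:13 / N2:14 / N4:18] → N3 (11)
N3 → [N5:9 / N4:14 / N2:24] → N5 (9)
N5 → [N4:5 / N2:25] → N4 (5)
N4 → [N2:20] → N2 (20)
Return N2→Base: 19.
Total = 13 + 7 + 11 + 9 + 5 + 20 + 19 = 84.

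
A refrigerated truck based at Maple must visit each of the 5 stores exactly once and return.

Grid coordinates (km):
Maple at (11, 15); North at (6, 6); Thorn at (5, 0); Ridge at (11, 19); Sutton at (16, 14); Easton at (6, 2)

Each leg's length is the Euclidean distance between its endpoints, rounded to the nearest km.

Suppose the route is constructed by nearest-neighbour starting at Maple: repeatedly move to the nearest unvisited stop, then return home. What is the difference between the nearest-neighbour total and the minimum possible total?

1 km longer than the optimal tour.

From Maple: Ridge=4, Sutton=5, North=10, Easton=14, Thorn=16 → choose Ridge (4).
From Ridge: Sutton=7, North=14, Easton=18, Thorn=20 → choose Sutton (7).
From Sutton: North=13, Easton=16, Thorn=18 → choose North (13).
From North: Easton=4, Thorn=6 → choose Easton (4).
From Easton: Thorn=2 → choose Thorn (2).
NN route Maple → Ridge → Sutton → North → Easton → Thorn → Maple costs 46.
Optimal: Maple → North → Thorn → Easton → Sutton → Ridge → Maple costs 45 (by enumerating all 60 distinct tours).
Excess = 46 − 45 = 1.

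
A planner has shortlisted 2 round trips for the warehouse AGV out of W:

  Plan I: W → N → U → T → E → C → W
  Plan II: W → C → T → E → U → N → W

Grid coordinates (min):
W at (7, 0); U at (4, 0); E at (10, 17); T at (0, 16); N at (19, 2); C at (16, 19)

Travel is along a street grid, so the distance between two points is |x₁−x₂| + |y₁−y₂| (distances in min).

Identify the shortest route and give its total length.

Plan I: 14 + 17 + 20 + 11 + 8 + 28 = 98
Plan II: 28 + 19 + 11 + 23 + 17 + 14 = 112

98 min — Plan I is the shortest.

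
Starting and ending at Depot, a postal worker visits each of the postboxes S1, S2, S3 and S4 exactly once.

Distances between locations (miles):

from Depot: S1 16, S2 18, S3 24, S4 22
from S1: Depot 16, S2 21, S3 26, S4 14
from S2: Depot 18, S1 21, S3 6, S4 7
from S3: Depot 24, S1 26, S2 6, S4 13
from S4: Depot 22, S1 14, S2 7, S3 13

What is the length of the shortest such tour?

With 4 stops there are 4!/2 = 12 distinct round trips (a route and its reverse cost the same).
Depot→S1→S2→S3→S4→Depot: 16+21+6+13+22 = 78
Depot→S1→S2→S4→S3→Depot: 16+21+7+13+24 = 81
Depot→S1→S3→S2→S4→Depot: 16+26+6+7+22 = 77
Depot→S1→S3→S4→S2→Depot: 16+26+13+7+18 = 80
Depot→S1→S4→S2→S3→Depot: 16+14+7+6+24 = 67
Depot→S1→S4→S3→S2→Depot: 16+14+13+6+18 = 67
Depot→S2→S1→S3→S4→Depot: 18+21+26+13+22 = 100
Depot→S2→S1→S4→S3→Depot: 18+21+14+13+24 = 90
Depot→S2→S3→S1→S4→Depot: 18+6+26+14+22 = 86
Depot→S2→S4→S1→S3→Depot: 18+7+14+26+24 = 89
Depot→S3→S1→S2→S4→Depot: 24+26+21+7+22 = 100
Depot→S3→S2→S1→S4→Depot: 24+6+21+14+22 = 87
The minimum is 67.
One optimal route: Depot → S1 → S4 → S2 → S3 → Depot (or its reverse).

Minimum total distance: 67 miles.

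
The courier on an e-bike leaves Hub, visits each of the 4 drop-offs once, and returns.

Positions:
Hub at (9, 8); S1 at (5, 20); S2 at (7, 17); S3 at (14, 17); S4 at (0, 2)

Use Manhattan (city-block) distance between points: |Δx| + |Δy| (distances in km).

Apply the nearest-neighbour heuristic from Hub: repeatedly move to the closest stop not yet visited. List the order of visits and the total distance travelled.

At Hub the remaining stops are S2 11, S3 14, S4 15, S1 16; go to S2.
At S2 the remaining stops are S1 5, S3 7, S4 22; go to S1.
At S1 the remaining stops are S3 12, S4 23; go to S3.
At S3 the remaining stops are S4 29; go to S4.
Return S4→Hub: 15.
Total = 11 + 5 + 12 + 29 + 15 = 72.

Nearest-neighbour total = 72 km; route Hub → S2 → S1 → S3 → S4 → Hub.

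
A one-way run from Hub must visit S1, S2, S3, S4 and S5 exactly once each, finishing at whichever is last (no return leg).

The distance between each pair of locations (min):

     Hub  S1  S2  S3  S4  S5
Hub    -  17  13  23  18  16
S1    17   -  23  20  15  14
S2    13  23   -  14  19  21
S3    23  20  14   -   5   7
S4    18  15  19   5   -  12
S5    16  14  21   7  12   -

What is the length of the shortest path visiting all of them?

58 min — the minimum one-way total.

There are 5! = 120 possible orderings.
Hub→S1→S2→S3→S4→S5: 17+23+14+5+12 = 71
Hub→S1→S2→S3→S5→S4: 17+23+14+7+12 = 73
Hub→S1→S2→S4→S3→S5: 17+23+19+5+7 = 71
Hub→S1→S2→S4→S5→S3: 17+23+19+12+7 = 78
Hub→S1→S2→S5→S3→S4: 17+23+21+7+5 = 73
Hub→S1→S2→S5→S4→S3: 17+23+21+12+5 = 78
Hub→S1→S3→S2→S4→S5: 17+20+14+19+12 = 82
Hub→S1→S3→S2→S5→S4: 17+20+14+21+12 = 84
Hub→S1→S3→S4→S2→S5: 17+20+5+19+21 = 82
Hub→S1→S3→S4→S5→S2: 17+20+5+12+21 = 75
Hub→S1→S3→S5→S2→S4: 17+20+7+21+19 = 84
Hub→S1→S3→S5→S4→S2: 17+20+7+12+19 = 75
Hub→S1→S4→S2→S3→S5: 17+15+19+14+7 = 72
Hub→S1→S4→S2→S5→S3: 17+15+19+21+7 = 79
… (106 more)
Hub→S2→S3→S4→S5→S1: 13+14+5+12+14 = 58  ← best
The minimum is 58.
One shortest path: Hub → S2 → S3 → S4 → S5 → S1.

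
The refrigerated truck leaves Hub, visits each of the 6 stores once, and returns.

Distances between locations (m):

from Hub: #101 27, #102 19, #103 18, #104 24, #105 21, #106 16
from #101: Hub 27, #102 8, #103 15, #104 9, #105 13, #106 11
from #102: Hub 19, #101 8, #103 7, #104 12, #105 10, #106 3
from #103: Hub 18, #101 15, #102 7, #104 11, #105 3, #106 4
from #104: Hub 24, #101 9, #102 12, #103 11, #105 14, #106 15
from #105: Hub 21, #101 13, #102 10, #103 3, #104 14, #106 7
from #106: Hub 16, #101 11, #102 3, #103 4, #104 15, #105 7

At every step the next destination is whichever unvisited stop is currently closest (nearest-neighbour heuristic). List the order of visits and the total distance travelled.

Hub → [#106:16 / #103:18 / #102:19 / #105:21 / #104:24 / #101:27] → #106 (16)
#106 → [#102:3 / #103:4 / #105:7 / #101:11 / #104:15] → #102 (3)
#102 → [#103:7 / #101:8 / #105:10 / #104:12] → #103 (7)
#103 → [#105:3 / #104:11 / #101:15] → #105 (3)
#105 → [#101:13 / #104:14] → #101 (13)
#101 → [#104:9] → #104 (9)
Return #104→Hub: 24.
Total = 16 + 3 + 7 + 3 + 13 + 9 + 24 = 75.

75 m along Hub → #106 → #102 → #103 → #105 → #101 → #104 → Hub.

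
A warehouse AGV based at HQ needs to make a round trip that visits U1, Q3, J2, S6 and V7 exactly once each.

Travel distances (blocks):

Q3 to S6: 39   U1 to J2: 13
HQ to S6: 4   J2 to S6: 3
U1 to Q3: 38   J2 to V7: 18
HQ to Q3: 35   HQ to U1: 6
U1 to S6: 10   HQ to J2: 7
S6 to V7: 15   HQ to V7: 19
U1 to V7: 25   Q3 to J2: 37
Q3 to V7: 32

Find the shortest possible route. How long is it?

101 blocks — the shortest possible round trip.

HQ-U1-Q3-J2-S6-V7-HQ: 6+38+37+3+15+19 = 118
HQ-U1-Q3-J2-V7-S6-HQ: 6+38+37+18+15+4 = 118
HQ-U1-Q3-S6-J2-V7-HQ: 6+38+39+3+18+19 = 123
HQ-U1-Q3-S6-V7-J2-HQ: 6+38+39+15+18+7 = 123
HQ-U1-Q3-V7-J2-S6-HQ: 6+38+32+18+3+4 = 101
HQ-U1-Q3-V7-S6-J2-HQ: 6+38+32+15+3+7 = 101
HQ-U1-J2-Q3-S6-V7-HQ: 6+13+37+39+15+19 = 129
HQ-U1-J2-Q3-V7-S6-HQ: 6+13+37+32+15+4 = 107
HQ-U1-J2-S6-Q3-V7-HQ: 6+13+3+39+32+19 = 112
HQ-U1-J2-S6-V7-Q3-HQ: 6+13+3+15+32+35 = 104
HQ-U1-J2-V7-Q3-S6-HQ: 6+13+18+32+39+4 = 112
HQ-U1-J2-V7-S6-Q3-HQ: 6+13+18+15+39+35 = 126
HQ-U1-S6-Q3-J2-V7-HQ: 6+10+39+37+18+19 = 129
HQ-U1-S6-Q3-V7-J2-HQ: 6+10+39+32+18+7 = 112
… (46 more)
The minimum is 101.
One optimal route: HQ → U1 → Q3 → V7 → J2 → S6 → HQ (or its reverse).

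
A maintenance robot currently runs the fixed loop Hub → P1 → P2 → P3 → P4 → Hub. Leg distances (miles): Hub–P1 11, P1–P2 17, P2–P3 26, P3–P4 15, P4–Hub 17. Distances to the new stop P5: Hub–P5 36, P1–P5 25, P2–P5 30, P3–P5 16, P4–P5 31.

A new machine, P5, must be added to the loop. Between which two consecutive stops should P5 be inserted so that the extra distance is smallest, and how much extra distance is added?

Minimum extra distance: 20 miles, inserting P5 between P2 and P3.

Insertion cost between consecutive stops i–j is d(i,P5) + d(P5,j) − d(i,j):
  between Hub and P1: 36 + 25 − 11 = 50
  between P1 and P2: 25 + 30 − 17 = 38
  between P2 and P3: 30 + 16 − 26 = 20
  between P3 and P4: 16 + 31 − 15 = 32
  between P4 and Hub: 31 + 36 − 17 = 50
Cheapest insertion is between P2 and P3, adding 20.
New total = 86 + 20 = 106.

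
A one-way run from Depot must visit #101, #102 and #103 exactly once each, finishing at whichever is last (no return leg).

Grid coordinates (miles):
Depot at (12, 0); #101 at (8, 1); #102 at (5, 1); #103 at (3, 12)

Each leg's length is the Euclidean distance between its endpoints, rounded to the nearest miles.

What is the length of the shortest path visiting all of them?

There are 3! = 6 possible orderings.
Depot→#101→#102→#103: 4+3+11 = 18
Depot→#101→#103→#102: 4+12+11 = 27
Depot→#102→#101→#103: 7+3+12 = 22
Depot→#102→#103→#101: 7+11+12 = 30
Depot→#103→#101→#102: 15+12+3 = 30
Depot→#103→#102→#101: 15+11+3 = 29
The minimum is 18.
One shortest path: Depot → #101 → #102 → #103.

18 miles — the minimum one-way total.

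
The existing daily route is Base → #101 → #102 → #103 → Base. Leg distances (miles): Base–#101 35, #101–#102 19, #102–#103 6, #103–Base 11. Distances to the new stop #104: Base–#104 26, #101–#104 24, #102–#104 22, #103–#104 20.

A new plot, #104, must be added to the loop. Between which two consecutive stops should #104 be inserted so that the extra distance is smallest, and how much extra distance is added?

Adding 15 miles by placing #104 on the Base–#101 leg.

Insertion cost between consecutive stops i–j is d(i,#104) + d(#104,j) − d(i,j):
  between Base and #101: 26 + 24 − 35 = 15
  between #101 and #102: 24 + 22 − 19 = 27
  between #102 and #103: 22 + 20 − 6 = 36
  between #103 and Base: 20 + 26 − 11 = 35
Cheapest insertion is between Base and #101, adding 15.
New total = 71 + 15 = 86.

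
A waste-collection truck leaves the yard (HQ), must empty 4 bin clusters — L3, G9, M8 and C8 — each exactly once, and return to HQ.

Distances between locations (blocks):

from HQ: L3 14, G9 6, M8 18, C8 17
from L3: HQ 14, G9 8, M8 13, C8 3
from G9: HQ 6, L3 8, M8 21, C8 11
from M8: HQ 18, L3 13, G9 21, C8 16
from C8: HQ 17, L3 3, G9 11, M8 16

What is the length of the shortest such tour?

Minimum total distance: 51 blocks.

With 4 stops there are 4!/2 = 12 distinct round trips (a route and its reverse cost the same).
HQ→L3→G9→M8→C8→HQ: 14+8+21+16+17 = 76
HQ→L3→G9→C8→M8→HQ: 14+8+11+16+18 = 67
HQ→L3→M8→G9→C8→HQ: 14+13+21+11+17 = 76
HQ→L3→M8→C8→G9→HQ: 14+13+16+11+6 = 60
HQ→L3→C8→G9→M8→HQ: 14+3+11+21+18 = 67
HQ→L3→C8→M8→G9→HQ: 14+3+16+21+6 = 60
HQ→G9→L3→M8→C8→HQ: 6+8+13+16+17 = 60
HQ→G9→L3→C8→M8→HQ: 6+8+3+16+18 = 51
HQ→G9→M8→L3→C8→HQ: 6+21+13+3+17 = 60
HQ→G9→C8→L3→M8→HQ: 6+11+3+13+18 = 51
HQ→M8→L3→G9→C8→HQ: 18+13+8+11+17 = 67
HQ→M8→G9→L3→C8→HQ: 18+21+8+3+17 = 67
The minimum is 51.
One optimal route: HQ → G9 → L3 → C8 → M8 → HQ (or its reverse).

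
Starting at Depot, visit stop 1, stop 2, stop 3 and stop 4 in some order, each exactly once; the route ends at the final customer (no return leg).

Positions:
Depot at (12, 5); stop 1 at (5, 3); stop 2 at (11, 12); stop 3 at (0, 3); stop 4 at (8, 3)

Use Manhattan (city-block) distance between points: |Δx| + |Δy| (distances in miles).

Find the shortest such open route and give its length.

There are 4! = 24 possible orderings.
Depot→stop 1→stop 2→stop 3→stop 4: 9+15+20+8 = 52
Depot→stop 1→stop 2→stop 4→stop 3: 9+15+12+8 = 44
Depot→stop 1→stop 3→stop 2→stop 4: 9+5+20+12 = 46
Depot→stop 1→stop 3→stop 4→stop 2: 9+5+8+12 = 34
Depot→stop 1→stop 4→stop 2→stop 3: 9+3+12+20 = 44
Depot→stop 1→stop 4→stop 3→stop 2: 9+3+8+20 = 40
Depot→stop 2→stop 1→stop 3→stop 4: 8+15+5+8 = 36
Depot→stop 2→stop 1→stop 4→stop 3: 8+15+3+8 = 34
Depot→stop 2→stop 3→stop 1→stop 4: 8+20+5+3 = 36
Depot→stop 2→stop 3→stop 4→stop 1: 8+20+8+3 = 39
Depot→stop 2→stop 4→stop 1→stop 3: 8+12+3+5 = 28
Depot→stop 2→stop 4→stop 3→stop 1: 8+12+8+5 = 33
Depot→stop 3→stop 1→stop 2→stop 4: 14+5+15+12 = 46
Depot→stop 3→stop 1→stop 4→stop 2: 14+5+3+12 = 34
… (10 more)
The minimum is 28.
One shortest path: Depot → stop 2 → stop 4 → stop 1 → stop 3.

28 miles — the minimum one-way total.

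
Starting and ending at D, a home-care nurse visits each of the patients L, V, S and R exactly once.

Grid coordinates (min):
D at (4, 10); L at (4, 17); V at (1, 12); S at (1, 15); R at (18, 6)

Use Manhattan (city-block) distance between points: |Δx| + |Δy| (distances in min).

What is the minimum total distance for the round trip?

56 min — the shortest possible round trip.

With 4 stops there are 4!/2 = 12 distinct round trips (a route and its reverse cost the same).
D→L→V→S→R→D: 7+8+3+26+18 = 62
D→L→V→R→S→D: 7+8+23+26+8 = 72
D→L→S→V→R→D: 7+5+3+23+18 = 56
D→L→S→R→V→D: 7+5+26+23+5 = 66
D→L→R→V→S→D: 7+25+23+3+8 = 66
D→L→R→S→V→D: 7+25+26+3+5 = 66
D→V→L→S→R→D: 5+8+5+26+18 = 62
D→V→L→R→S→D: 5+8+25+26+8 = 72
D→V→S→L→R→D: 5+3+5+25+18 = 56
D→V→R→L→S→D: 5+23+25+5+8 = 66
D→S→L→V→R→D: 8+5+8+23+18 = 62
D→S→V→L→R→D: 8+3+8+25+18 = 62
The minimum is 56.
One optimal route: D → L → S → V → R → D (or its reverse).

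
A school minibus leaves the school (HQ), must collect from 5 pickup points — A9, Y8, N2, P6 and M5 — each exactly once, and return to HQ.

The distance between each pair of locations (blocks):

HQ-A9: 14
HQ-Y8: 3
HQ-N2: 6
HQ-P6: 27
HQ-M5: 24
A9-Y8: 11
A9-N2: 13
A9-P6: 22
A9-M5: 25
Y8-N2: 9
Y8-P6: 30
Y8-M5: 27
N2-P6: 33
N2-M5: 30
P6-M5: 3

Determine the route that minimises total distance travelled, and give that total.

With 5 stops there are 5!/2 = 60 distinct round trips (a route and its reverse cost the same).
HQ - A9 - Y8 - N2 - P6 - M5 - HQ: 14+11+9+33+3+24 = 94
HQ - A9 - Y8 - N2 - M5 - P6 - HQ: 14+11+9+30+3+27 = 94
HQ - A9 - Y8 - P6 - N2 - M5 - HQ: 14+11+30+33+30+24 = 142
HQ - A9 - Y8 - P6 - M5 - N2 - HQ: 14+11+30+3+30+6 = 94
HQ - A9 - Y8 - M5 - N2 - P6 - HQ: 14+11+27+30+33+27 = 142
HQ - A9 - Y8 - M5 - P6 - N2 - HQ: 14+11+27+3+33+6 = 94
HQ - A9 - N2 - Y8 - P6 - M5 - HQ: 14+13+9+30+3+24 = 93
HQ - A9 - N2 - Y8 - M5 - P6 - HQ: 14+13+9+27+3+27 = 93
HQ - A9 - N2 - P6 - Y8 - M5 - HQ: 14+13+33+30+27+24 = 141
HQ - A9 - N2 - P6 - M5 - Y8 - HQ: 14+13+33+3+27+3 = 93
HQ - A9 - N2 - M5 - Y8 - P6 - HQ: 14+13+30+27+30+27 = 141
HQ - A9 - N2 - M5 - P6 - Y8 - HQ: 14+13+30+3+30+3 = 93
HQ - A9 - P6 - Y8 - N2 - M5 - HQ: 14+22+30+9+30+24 = 129
HQ - A9 - P6 - Y8 - M5 - N2 - HQ: 14+22+30+27+30+6 = 129
… (46 more)
HQ - Y8 - N2 - A9 - P6 - M5 - HQ: 3+9+13+22+3+24 = 74  ← best
The minimum is 74.
One optimal route: HQ → Y8 → N2 → A9 → P6 → M5 → HQ (or its reverse).

74 blocks — the shortest possible round trip.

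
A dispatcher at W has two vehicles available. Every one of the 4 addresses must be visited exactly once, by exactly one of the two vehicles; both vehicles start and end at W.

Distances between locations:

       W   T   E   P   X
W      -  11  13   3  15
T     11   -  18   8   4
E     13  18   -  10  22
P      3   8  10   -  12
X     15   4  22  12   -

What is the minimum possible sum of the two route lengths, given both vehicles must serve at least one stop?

56 — the smallest possible combined total.

There are 2^3 − 1 = 7 ways to divide the 4 stops into two non-empty groups. For each, the best each vehicle can do is its own shortest tour through its group:
  {T} + {E, P, X}: 22 + 50 = 72
  {E} + {T, P, X}: 26 + 30 = 56
  {T, E} + {P, X}: 42 + 30 = 72
  {P} + {T, E, X}: 6 + 50 = 56
  {T, P} + {E, X}: 22 + 50 = 72
  {E, P} + {T, X}: 26 + 30 = 56
  … (7 splits in total)
Best: vehicle 1 W → E → W = 26; vehicle 2 W → T → X → P → W = 30; combined 56.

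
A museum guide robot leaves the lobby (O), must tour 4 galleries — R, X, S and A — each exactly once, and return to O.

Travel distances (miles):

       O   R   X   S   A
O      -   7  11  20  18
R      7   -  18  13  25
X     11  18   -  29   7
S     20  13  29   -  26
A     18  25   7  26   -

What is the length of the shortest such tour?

There are 12 distinct closed tours to check (reversals are equivalent).
O - R - X - S - A - O: 7+18+29+26+18 = 98
O - R - X - A - S - O: 7+18+7+26+20 = 78
O - R - S - X - A - O: 7+13+29+7+18 = 74
O - R - S - A - X - O: 7+13+26+7+11 = 64
O - R - A - X - S - O: 7+25+7+29+20 = 88
O - R - A - S - X - O: 7+25+26+29+11 = 98
O - X - R - S - A - O: 11+18+13+26+18 = 86
O - X - R - A - S - O: 11+18+25+26+20 = 100
O - X - S - R - A - O: 11+29+13+25+18 = 96
O - X - A - R - S - O: 11+7+25+13+20 = 76
O - S - R - X - A - O: 20+13+18+7+18 = 76
O - S - X - R - A - O: 20+29+18+25+18 = 110
The minimum is 64.
One optimal route: O → R → S → A → X → O (or its reverse).

Shortest round trip = 64 miles.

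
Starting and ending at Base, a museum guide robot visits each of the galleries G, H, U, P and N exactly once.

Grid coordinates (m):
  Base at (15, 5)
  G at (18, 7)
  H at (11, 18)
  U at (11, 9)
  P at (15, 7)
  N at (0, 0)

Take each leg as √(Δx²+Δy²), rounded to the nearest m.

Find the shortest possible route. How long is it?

Base-G-H-U-P-N-Base: 4+13+9+4+17+16 = 63
Base-G-H-U-N-P-Base: 4+13+9+14+17+2 = 59
Base-G-H-P-U-N-Base: 4+13+12+4+14+16 = 63
Base-G-H-P-N-U-Base: 4+13+12+17+14+6 = 66
Base-G-H-N-U-P-Base: 4+13+21+14+4+2 = 58
Base-G-H-N-P-U-Base: 4+13+21+17+4+6 = 65
Base-G-U-H-P-N-Base: 4+7+9+12+17+16 = 65
Base-G-U-H-N-P-Base: 4+7+9+21+17+2 = 60
Base-G-U-P-H-N-Base: 4+7+4+12+21+16 = 64
Base-G-U-P-N-H-Base: 4+7+4+17+21+14 = 67
Base-G-U-N-H-P-Base: 4+7+14+21+12+2 = 60
Base-G-U-N-P-H-Base: 4+7+14+17+12+14 = 68
Base-G-P-H-U-N-Base: 4+3+12+9+14+16 = 58
Base-G-P-H-N-U-Base: 4+3+12+21+14+6 = 60
… (46 more)
Base-G-P-U-H-N-Base: 4+3+4+9+21+16 = 57  ← best
The minimum is 57.
One optimal route: Base → G → P → U → H → N → Base (or its reverse).

Shortest round trip = 57 m.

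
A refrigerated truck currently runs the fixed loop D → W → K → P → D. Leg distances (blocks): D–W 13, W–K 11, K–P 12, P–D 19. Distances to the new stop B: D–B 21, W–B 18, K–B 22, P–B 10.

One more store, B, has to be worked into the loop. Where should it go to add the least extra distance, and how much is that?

Minimum extra distance: 12 blocks, inserting B between P and D.

Insertion cost between consecutive stops i–j is d(i,B) + d(B,j) − d(i,j):
  between D and W: 21 + 18 − 13 = 26
  between W and K: 18 + 22 − 11 = 29
  between K and P: 22 + 10 − 12 = 20
  between P and D: 10 + 21 − 19 = 12
Cheapest insertion is between P and D, adding 12.
New total = 55 + 12 = 67.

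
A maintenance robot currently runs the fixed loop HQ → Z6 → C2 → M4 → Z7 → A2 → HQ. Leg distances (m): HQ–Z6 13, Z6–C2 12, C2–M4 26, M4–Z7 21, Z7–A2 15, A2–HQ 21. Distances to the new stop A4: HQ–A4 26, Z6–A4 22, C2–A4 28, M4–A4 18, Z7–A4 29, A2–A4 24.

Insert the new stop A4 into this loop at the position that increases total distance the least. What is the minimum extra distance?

Adding 20 m by placing A4 on the C2–M4 leg.

Insertion cost between consecutive stops i–j is d(i,A4) + d(A4,j) − d(i,j):
  between HQ and Z6: 26 + 22 − 13 = 35
  between Z6 and C2: 22 + 28 − 12 = 38
  between C2 and M4: 28 + 18 − 26 = 20
  between M4 and Z7: 18 + 29 − 21 = 26
  between Z7 and A2: 29 + 24 − 15 = 38
  between A2 and HQ: 24 + 26 − 21 = 29
Cheapest insertion is between C2 and M4, adding 20.
New total = 108 + 20 = 128.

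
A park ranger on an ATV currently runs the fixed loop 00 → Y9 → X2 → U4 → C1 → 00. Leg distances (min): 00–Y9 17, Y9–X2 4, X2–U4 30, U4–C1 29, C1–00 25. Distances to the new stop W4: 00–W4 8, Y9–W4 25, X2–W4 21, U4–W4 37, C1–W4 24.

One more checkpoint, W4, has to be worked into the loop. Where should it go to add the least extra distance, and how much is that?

Minimum extra distance: 7 min, inserting W4 between C1 and 00.

Insertion cost between consecutive stops i–j is d(i,W4) + d(W4,j) − d(i,j):
  between 00 and Y9: 8 + 25 − 17 = 16
  between Y9 and X2: 25 + 21 − 4 = 42
  between X2 and U4: 21 + 37 − 30 = 28
  between U4 and C1: 37 + 24 − 29 = 32
  between C1 and 00: 24 + 8 − 25 = 7
Cheapest insertion is between C1 and 00, adding 7.
New total = 105 + 7 = 112.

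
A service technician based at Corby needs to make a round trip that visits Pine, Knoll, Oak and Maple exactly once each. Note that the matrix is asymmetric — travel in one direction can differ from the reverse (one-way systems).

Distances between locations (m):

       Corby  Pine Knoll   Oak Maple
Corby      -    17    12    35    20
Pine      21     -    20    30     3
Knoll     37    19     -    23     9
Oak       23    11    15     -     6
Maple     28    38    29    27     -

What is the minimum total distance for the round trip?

Corby→Pine→Knoll→Oak→Maple→Corby: 17+20+23+6+28 = 94
Corby→Pine→Knoll→Maple→Oak→Corby: 17+20+9+27+23 = 96
Corby→Pine→Oak→Knoll→Maple→Corby: 17+30+15+9+28 = 99
Corby→Pine→Oak→Maple→Knoll→Corby: 17+30+6+29+37 = 119
Corby→Pine→Maple→Knoll→Oak→Corby: 17+3+29+23+23 = 95
Corby→Pine→Maple→Oak→Knoll→Corby: 17+3+27+15+37 = 99
Corby→Knoll→Pine→Oak→Maple→Corby: 12+19+30+6+28 = 95
Corby→Knoll→Pine→Maple→Oak→Corby: 12+19+3+27+23 = 84
Corby→Knoll→Oak→Pine→Maple→Corby: 12+23+11+3+28 = 77
Corby→Knoll→Oak→Maple→Pine→Corby: 12+23+6+38+21 = 100
Corby→Knoll→Maple→Pine→Oak→Corby: 12+9+38+30+23 = 112
Corby→Knoll→Maple→Oak→Pine→Corby: 12+9+27+11+21 = 80
Corby→Oak→Pine→Knoll→Maple→Corby: 35+11+20+9+28 = 103
Corby→Oak→Pine→Maple→Knoll→Corby: 35+11+3+29+37 = 115
… (10 more)
The minimum is 77.
One optimal route: Corby → Knoll → Oak → Pine → Maple → Corby.

Minimum total distance: 77 m.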